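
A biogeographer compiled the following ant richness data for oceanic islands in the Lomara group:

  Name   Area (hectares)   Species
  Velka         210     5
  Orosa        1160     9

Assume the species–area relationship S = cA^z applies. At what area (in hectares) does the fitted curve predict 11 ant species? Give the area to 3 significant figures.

z = ln(9/5) / ln(1160/210) = 0.5878 / 1.7091 = 0.3439
c = 5 / 210^0.3439 = 5 / 6.29 = 0.7949
A = (11/0.7949)^(1/0.3439) ⇒ ln A = ln(13.84)/0.3439 = 7.6397
A = e^7.6397 ≈ 2079 hectares

2080 hectares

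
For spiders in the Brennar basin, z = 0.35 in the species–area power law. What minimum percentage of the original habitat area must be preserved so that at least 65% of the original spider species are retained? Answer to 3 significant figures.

Need (A_new/A_old)^0.35 = 0.65, so A_new/A_old = 0.65^(1/0.35) = 0.65^2.857
ln(A_new/A_old) = ln 0.65 / 0.35 = -0.4308 / 0.35 = -1.2308
A_new/A_old = e^-1.2308 ≈ 0.2921

29.2%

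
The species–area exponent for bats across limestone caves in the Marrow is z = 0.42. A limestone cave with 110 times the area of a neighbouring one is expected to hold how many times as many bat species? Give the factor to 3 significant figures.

7.20

S₂/S₁ = (A₂/A₁)^z = 110^0.42
ln(S₂/S₁) = 0.42 × ln 110 = 0.42 × 4.7005 = 1.9742
S₂/S₁ = e^1.9742 ≈ 7.201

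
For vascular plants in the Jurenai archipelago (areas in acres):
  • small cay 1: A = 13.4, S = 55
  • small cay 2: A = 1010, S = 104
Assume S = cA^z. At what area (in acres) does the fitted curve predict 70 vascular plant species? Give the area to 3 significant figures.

z = ln(104/55) / ln(1010/13.4) = 0.6371 / 4.3225 = 0.1474
c = 55 / 13.4^0.1474 = 55 / 1.466 = 37.52
A = (70/37.52)^(1/0.1474) ⇒ ln A = ln(1.866)/0.1474 = 4.2315
A = e^4.2315 ≈ 68.82 acres

68.8 acres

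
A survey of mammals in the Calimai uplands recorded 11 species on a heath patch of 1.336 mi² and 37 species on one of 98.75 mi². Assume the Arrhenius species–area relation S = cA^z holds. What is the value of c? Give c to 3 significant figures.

z = ln(S₂/S₁) / ln(A₂/A₁) = ln(37/11) / ln(98.75/1.336) = 1.2130 / 4.3029 = 0.2819
c = S₁ / A₁^z = 11 / 1.336^0.2819 = 11 / 1.085 = 10.14

10.1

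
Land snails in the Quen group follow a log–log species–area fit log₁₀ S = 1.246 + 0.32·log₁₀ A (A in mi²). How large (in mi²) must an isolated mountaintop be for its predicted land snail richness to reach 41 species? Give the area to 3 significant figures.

41 = 17.62 × A^0.32  ⇒  A^0.32 = 41/17.62 = 2.327
ln A = ln(2.327) / 0.32 = 0.8446 / 0.32 = 2.6392
A = e^2.6392 ≈ 14 mi²

14.0 mi²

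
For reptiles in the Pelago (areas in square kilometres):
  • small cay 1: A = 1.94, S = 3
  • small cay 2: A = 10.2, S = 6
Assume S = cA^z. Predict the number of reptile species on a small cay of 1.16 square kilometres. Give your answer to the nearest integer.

z = ln(6/3) / ln(10.2/1.94) = 0.6931 / 1.6597 = 0.4176
c = 3 / 1.94^0.4176 = 3 / 1.319 = 2.275
S₃ = 2.275 × 1.16^0.4176 = 2.275 × 1.064 ≈ 2.42

2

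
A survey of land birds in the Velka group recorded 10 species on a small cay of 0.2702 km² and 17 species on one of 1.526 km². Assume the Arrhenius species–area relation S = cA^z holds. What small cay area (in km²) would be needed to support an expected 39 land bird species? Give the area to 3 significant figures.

z = ln(17/10) / ln(1.526/0.2702) = 0.5306 / 1.7312 = 0.3065
c = 10 / 0.2702^0.3065 = 10 / 0.6696 = 14.93
A = (39/14.93)^(1/0.3065) ⇒ ln A = ln(2.611)/0.3065 = 3.1318
A = e^3.1318 ≈ 22.91 km²

22.9 km²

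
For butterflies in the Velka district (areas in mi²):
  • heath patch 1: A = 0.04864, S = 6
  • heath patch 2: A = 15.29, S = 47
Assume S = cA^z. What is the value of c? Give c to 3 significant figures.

17.7

z = ln(S₂/S₁) / ln(A₂/A₁) = ln(47/6) / ln(15.29/0.04864) = 2.0584 / 5.7505 = 0.3579
c = S₁ / A₁^z = 6 / 0.04864^0.3579 = 6 / 0.3389 = 17.71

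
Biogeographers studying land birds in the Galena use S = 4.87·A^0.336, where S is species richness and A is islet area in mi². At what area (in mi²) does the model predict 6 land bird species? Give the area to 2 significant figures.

6 = 4.87 × A^0.336  ⇒  A^0.336 = 6/4.87 = 1.232
ln A = ln(1.232) / 0.336 = 0.2087 / 0.336 = 0.6210
A = e^0.6210 ≈ 1.861 mi²

1.9 mi²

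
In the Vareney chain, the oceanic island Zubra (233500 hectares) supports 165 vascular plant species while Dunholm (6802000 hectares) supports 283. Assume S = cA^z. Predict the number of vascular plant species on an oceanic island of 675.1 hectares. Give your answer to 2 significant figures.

65

z = ln(283/165) / ln(6802000/233500) = 0.5395 / 3.3718 = 0.1600
c = 165 / 233500^0.1600 = 165 / 7.227 = 22.83
S₃ = 22.83 × 675.1^0.1600 = 22.83 × 2.836 ≈ 64.75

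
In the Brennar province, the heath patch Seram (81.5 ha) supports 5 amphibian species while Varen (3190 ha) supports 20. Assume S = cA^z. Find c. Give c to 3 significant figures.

z = ln(S₂/S₁) / ln(A₂/A₁) = ln(20/5) / ln(3190/81.5) = 1.3863 / 3.6672 = 0.3780
c = S₁ / A₁^z = 5 / 81.5^0.3780 = 5 / 5.278 = 0.9473

0.947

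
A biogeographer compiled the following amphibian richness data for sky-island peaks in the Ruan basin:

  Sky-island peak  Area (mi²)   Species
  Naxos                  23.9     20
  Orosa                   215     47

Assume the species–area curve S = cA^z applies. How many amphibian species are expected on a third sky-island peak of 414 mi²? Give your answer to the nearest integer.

z = ln(47/20) / ln(215/23.9) = 0.8544 / 2.1968 = 0.3889
c = 20 / 23.9^0.3889 = 20 / 3.437 = 5.82
S₃ = 5.82 × 414^0.3889 = 5.82 × 10.42 ≈ 60.64

61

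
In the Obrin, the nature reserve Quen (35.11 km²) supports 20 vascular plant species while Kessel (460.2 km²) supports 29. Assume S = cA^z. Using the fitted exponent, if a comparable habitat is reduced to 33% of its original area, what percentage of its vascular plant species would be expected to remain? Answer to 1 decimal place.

z = ln(29/20) / ln(460.2/35.11) = 0.3716 / 2.5732 = 0.1444
S_new/S_old = (A_new/A_old)^z = 0.33^0.1444 = exp(0.1444 × -1.1087) = 0.8521

85.2%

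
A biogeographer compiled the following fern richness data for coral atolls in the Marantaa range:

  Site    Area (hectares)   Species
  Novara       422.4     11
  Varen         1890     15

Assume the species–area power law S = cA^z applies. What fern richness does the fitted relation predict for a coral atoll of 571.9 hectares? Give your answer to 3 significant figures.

z = ln(15/11) / ln(1890/422.4) = 0.3102 / 1.4984 = 0.2070
c = 11 / 422.4^0.2070 = 11 / 3.495 = 3.147
S₃ = 3.147 × 571.9^0.2070 = 3.147 × 3.722 ≈ 11.71

11.7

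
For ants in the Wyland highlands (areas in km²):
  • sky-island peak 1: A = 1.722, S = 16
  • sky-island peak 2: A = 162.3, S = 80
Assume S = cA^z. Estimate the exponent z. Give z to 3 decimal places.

0.354

Taking logs: ln S = ln c + z ln A, so z = (ln S₂ − ln S₁)/(ln A₂ − ln A₁).
z = ln(80/16) / ln(162.3/1.722) = ln(5) / ln(94.25) = 1.6094 / 4.5460 = 0.3540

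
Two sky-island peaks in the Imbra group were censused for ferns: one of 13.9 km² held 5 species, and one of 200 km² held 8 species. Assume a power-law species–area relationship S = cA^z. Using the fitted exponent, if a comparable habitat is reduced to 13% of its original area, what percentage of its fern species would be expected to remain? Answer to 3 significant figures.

69.8%

z = ln(8/5) / ln(200/13.9) = 0.4700 / 2.6664 = 0.1763
S_new/S_old = (A_new/A_old)^z = 0.13^0.1763 = exp(0.1763 × -2.0402) = 0.6979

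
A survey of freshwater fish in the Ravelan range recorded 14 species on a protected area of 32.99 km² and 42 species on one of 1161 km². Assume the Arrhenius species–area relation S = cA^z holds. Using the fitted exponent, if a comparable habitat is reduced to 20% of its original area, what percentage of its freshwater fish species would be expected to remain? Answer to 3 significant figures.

60.9%

z = ln(42/14) / ln(1161/32.99) = 1.0986 / 3.5608 = 0.3085
S_new/S_old = (A_new/A_old)^z = 0.2^0.3085 = exp(0.3085 × -1.6094) = 0.6086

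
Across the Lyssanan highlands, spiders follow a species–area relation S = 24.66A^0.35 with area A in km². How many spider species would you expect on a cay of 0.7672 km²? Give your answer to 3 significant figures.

22.5

S = 24.66 × 0.7672^0.35 = 24.66 × 0.9114 ≈ 22.48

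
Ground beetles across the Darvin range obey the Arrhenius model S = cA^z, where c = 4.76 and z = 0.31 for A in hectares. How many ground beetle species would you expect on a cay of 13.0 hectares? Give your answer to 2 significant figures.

11

S = 4.76 × 13^0.31 = 4.76 × 2.215 ≈ 10.54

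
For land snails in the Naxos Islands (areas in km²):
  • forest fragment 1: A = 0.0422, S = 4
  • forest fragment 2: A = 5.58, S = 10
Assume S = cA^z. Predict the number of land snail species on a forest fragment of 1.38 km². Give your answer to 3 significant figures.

z = ln(10/4) / ln(5.58/0.0422) = 0.9163 / 4.8845 = 0.1876
c = 4 / 0.0422^0.1876 = 4 / 0.5522 = 7.243
S₃ = 7.243 × 1.38^0.1876 = 7.243 × 1.062 ≈ 7.694

7.69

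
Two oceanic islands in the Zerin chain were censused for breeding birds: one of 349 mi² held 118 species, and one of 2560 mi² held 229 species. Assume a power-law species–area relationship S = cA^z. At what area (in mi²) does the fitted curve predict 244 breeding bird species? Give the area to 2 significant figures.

3100 mi²

z = ln(229/118) / ln(2560/349) = 0.6630 / 1.9927 = 0.3327
c = 118 / 349^0.3327 = 118 / 7.016 = 16.82
A = (244/16.82)^(1/0.3327) ⇒ ln A = ln(14.51)/0.3327 = 8.0384
A = e^8.0384 ≈ 3098 mi²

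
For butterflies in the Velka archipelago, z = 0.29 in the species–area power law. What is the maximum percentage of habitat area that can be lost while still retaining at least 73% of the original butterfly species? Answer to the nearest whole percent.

Need (A_new/A_old)^0.29 = 0.73, so A_new/A_old = 0.73^(1/0.29) = 0.73^3.448
ln(A_new/A_old) = ln 0.73 / 0.29 = -0.3147 / 0.29 = -1.0852
A_new/A_old = e^-1.0852 ≈ 0.3378
Fraction that can be lost = 1 − 0.3378 = 0.6622

66%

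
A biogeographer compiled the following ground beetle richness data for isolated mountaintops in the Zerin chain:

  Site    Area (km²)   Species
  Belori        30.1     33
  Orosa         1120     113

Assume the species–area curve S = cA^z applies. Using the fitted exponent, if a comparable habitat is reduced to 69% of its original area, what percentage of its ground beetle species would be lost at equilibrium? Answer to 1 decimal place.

z = ln(113/33) / ln(1120/30.1) = 1.2309 / 3.6166 = 0.3403
S_new/S_old = (A_new/A_old)^z = 0.69^0.3403 = exp(0.3403 × -0.3711) = 0.8814
Fraction lost = 1 − 0.8814 = 0.1186

11.9%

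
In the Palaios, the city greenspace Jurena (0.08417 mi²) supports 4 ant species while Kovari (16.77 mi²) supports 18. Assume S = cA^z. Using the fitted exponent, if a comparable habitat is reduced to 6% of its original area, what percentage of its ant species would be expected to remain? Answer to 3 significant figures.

45.0%

z = ln(18/4) / ln(16.77/0.08417) = 1.5041 / 5.2945 = 0.2841
S_new/S_old = (A_new/A_old)^z = 0.06^0.2841 = exp(0.2841 × -2.8134) = 0.4497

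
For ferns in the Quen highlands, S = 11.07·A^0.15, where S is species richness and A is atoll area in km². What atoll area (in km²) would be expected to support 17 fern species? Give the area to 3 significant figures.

17 = 11.07 × A^0.15  ⇒  A^0.15 = 17/11.07 = 1.536
ln A = ln(1.536) / 0.15 = 0.4290 / 0.15 = 2.8598
A = e^2.8598 ≈ 17.46 km²

17.5 km²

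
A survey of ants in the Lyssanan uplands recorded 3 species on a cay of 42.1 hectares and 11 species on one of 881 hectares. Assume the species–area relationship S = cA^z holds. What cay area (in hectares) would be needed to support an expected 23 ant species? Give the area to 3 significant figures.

4950 hectares

z = ln(11/3) / ln(881/42.1) = 1.2993 / 3.0410 = 0.4273
c = 3 / 42.1^0.4273 = 3 / 4.943 = 0.6069
A = (23/0.6069)^(1/0.4273) ⇒ ln A = ln(37.9)/0.4273 = 8.5074
A = e^8.5074 ≈ 4951 hectares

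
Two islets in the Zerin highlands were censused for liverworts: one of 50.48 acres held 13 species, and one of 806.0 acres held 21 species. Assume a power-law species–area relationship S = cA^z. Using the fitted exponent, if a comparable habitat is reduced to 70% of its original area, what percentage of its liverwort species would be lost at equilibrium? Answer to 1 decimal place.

z = ln(21/13) / ln(806/50.48) = 0.4796 / 2.7705 = 0.1731
S_new/S_old = (A_new/A_old)^z = 0.7^0.1731 = exp(0.1731 × -0.3567) = 0.9401
Fraction lost = 1 − 0.9401 = 0.05987

6.0%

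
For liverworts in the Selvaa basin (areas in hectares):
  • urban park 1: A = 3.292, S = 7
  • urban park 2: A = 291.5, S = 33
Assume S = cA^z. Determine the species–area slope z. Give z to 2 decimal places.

Taking logs: ln S = ln c + z ln A, so z = (ln S₂ − ln S₁)/(ln A₂ − ln A₁).
z = ln(33/7) / ln(291.5/3.292) = ln(4.714) / ln(88.55) = 1.5506 / 4.4835 = 0.3458

0.35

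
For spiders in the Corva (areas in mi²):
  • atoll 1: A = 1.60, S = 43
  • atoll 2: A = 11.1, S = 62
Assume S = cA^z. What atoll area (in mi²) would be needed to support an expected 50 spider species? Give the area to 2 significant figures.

3.6 mi²

z = ln(62/43) / ln(11.1/1.6) = 0.3659 / 1.9369 = 0.1889
c = 43 / 1.6^0.1889 = 43 / 1.093 = 39.35
A = (50/39.35)^(1/0.1889) ⇒ ln A = ln(1.271)/0.1889 = 1.2683
A = e^1.2683 ≈ 3.555 mi²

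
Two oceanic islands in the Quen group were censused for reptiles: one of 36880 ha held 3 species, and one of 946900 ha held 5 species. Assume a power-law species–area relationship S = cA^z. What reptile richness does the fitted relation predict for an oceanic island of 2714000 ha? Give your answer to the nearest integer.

z = ln(5/3) / ln(946900/36880) = 0.5108 / 3.2455 = 0.1574
c = 3 / 36880^0.1574 = 3 / 5.233 = 0.5732
S₃ = 0.5732 × 2714000^0.1574 = 0.5732 × 10.29 ≈ 5.901

6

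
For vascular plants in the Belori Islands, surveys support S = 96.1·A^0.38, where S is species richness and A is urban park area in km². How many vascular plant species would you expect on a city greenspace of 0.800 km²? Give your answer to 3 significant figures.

S = 96.1 × 0.8^0.38 = 96.1 × 0.9187 ≈ 88.29

88.3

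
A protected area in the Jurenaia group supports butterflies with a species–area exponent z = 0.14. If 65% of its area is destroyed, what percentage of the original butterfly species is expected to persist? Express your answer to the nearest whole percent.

S_new/S_old = (A_new/A_old)^z = 0.35^0.14
= exp(0.14 × ln 0.35) = exp(0.14 × -1.0498) = exp(-0.1470) ≈ 0.8633

86%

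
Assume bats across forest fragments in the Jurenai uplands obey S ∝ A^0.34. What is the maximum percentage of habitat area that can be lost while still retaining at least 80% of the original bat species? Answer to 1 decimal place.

48.1%

Need (A_new/A_old)^0.34 = 0.8, so A_new/A_old = 0.8^(1/0.34) = 0.8^2.941
ln(A_new/A_old) = ln 0.8 / 0.34 = -0.2231 / 0.34 = -0.6563
A_new/A_old = e^-0.6563 ≈ 0.5188
Fraction that can be lost = 1 − 0.5188 = 0.4812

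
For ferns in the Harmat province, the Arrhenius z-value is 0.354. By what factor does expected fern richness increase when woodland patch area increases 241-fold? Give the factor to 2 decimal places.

6.97

S₂/S₁ = (A₂/A₁)^z = 241^0.354
ln(S₂/S₁) = 0.354 × ln 241 = 0.354 × 5.4848 = 1.9416
S₂/S₁ = e^1.9416 ≈ 6.97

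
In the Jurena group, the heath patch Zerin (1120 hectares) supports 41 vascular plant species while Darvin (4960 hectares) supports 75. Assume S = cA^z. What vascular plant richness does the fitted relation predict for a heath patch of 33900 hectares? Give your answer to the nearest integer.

z = ln(75/41) / ln(4960/1120) = 0.6039 / 1.4881 = 0.4058
c = 41 / 1120^0.4058 = 41 / 17.28 = 2.373
S₃ = 2.373 × 33900^0.4058 = 2.373 × 68.95 ≈ 163.6

164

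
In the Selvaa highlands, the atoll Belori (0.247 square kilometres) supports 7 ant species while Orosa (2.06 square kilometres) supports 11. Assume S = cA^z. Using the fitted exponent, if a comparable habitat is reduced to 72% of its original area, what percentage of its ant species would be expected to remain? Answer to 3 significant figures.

93.2%

z = ln(11/7) / ln(2.06/0.247) = 0.4520 / 2.1211 = 0.2131
S_new/S_old = (A_new/A_old)^z = 0.72^0.2131 = exp(0.2131 × -0.3285) = 0.9324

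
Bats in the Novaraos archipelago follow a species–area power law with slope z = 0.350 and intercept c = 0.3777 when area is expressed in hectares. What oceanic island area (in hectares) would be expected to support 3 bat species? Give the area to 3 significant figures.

373 hectares

3 = 0.3777 × A^0.35  ⇒  A^0.35 = 3/0.3777 = 7.943
ln A = ln(7.943) / 0.35 = 2.0723 / 0.35 = 5.9208
A = e^5.9208 ≈ 372.7 hectares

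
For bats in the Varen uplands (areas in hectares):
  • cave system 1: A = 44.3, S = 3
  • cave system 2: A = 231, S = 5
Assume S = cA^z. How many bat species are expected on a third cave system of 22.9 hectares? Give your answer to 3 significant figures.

z = ln(5/3) / ln(231/44.3) = 0.5108 / 1.6514 = 0.3093
c = 3 / 44.3^0.3093 = 3 / 3.231 = 0.9286
S₃ = 0.9286 × 22.9^0.3093 = 0.9286 × 2.634 ≈ 2.446

2.45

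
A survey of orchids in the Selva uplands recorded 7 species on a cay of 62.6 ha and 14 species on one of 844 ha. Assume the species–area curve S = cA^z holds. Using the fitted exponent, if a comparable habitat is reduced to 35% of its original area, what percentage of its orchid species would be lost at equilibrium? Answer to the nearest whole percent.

24%

z = ln(14/7) / ln(844/62.6) = 0.6931 / 2.6014 = 0.2665
S_new/S_old = (A_new/A_old)^z = 0.35^0.2665 = exp(0.2665 × -1.0498) = 0.756
Fraction lost = 1 − 0.756 = 0.244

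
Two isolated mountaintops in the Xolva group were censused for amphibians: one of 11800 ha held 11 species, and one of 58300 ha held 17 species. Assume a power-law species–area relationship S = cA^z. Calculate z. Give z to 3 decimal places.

Taking logs: ln S = ln c + z ln A, so z = (ln S₂ − ln S₁)/(ln A₂ − ln A₁).
z = ln(17/11) / ln(58300/11800) = ln(1.545) / ln(4.941) = 0.4353 / 1.5975 = 0.2725

0.272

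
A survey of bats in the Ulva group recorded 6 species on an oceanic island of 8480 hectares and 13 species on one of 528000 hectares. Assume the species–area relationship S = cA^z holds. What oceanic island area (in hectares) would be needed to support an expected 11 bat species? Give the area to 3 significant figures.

z = ln(13/6) / ln(528000/8480) = 0.7732 / 4.1314 = 0.1872
c = 6 / 8480^0.1872 = 6 / 5.435 = 1.104
A = (11/1.104)^(1/0.1872) ⇒ ln A = ln(9.964)/0.1872 = 12.2842
A = e^12.2842 ≈ 216259 hectares

216000 hectares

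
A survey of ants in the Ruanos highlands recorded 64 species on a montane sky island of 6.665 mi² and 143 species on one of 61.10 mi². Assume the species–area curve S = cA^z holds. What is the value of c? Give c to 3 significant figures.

32.2

z = ln(S₂/S₁) / ln(A₂/A₁) = ln(143/64) / ln(61.1/6.665) = 0.8040 / 2.2156 = 0.3629
c = S₁ / A₁^z = 64 / 6.665^0.3629 = 64 / 1.99 = 32.16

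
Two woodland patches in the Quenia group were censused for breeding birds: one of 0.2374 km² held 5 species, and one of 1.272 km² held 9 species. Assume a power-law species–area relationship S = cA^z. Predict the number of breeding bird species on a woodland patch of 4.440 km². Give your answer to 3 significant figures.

13.9

z = ln(9/5) / ln(1.272/0.2374) = 0.5878 / 1.6786 = 0.3502
c = 5 / 0.2374^0.3502 = 5 / 0.6044 = 8.273
S₃ = 8.273 × 4.44^0.3502 = 8.273 × 1.685 ≈ 13.94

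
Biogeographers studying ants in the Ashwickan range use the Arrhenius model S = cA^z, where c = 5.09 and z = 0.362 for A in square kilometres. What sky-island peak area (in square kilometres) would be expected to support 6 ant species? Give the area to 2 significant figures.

1.6 square kilometres

6 = 5.09 × A^0.362  ⇒  A^0.362 = 6/5.09 = 1.179
ln A = ln(1.179) / 0.362 = 0.1645 / 0.362 = 0.4544
A = e^0.4544 ≈ 1.575 square kilometres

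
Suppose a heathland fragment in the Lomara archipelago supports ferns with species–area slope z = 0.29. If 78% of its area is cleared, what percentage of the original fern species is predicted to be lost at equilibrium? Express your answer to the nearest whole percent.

36%

S_new/S_old = (A_new/A_old)^z = 0.22^0.29
= exp(0.29 × ln 0.22) = exp(0.29 × -1.5141) = exp(-0.4391) ≈ 0.6446
Fraction lost = 1 − 0.6446 = 0.3554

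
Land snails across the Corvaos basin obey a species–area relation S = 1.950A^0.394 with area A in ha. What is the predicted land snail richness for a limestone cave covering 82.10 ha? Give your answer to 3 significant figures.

S = 1.95 × 82.1^0.394
ln S = ln 1.95 + 0.394 × ln 82.1 = 0.6678 + 0.394 × 4.4079 = 2.4046
S = e^2.4046 ≈ 11.07

11.1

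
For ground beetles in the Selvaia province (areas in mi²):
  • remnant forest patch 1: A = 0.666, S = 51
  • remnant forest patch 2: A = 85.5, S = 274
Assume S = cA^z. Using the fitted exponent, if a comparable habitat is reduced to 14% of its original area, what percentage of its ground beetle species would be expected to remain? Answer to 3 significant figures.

50.6%

z = ln(274/51) / ln(85.5/0.666) = 1.6813 / 4.8550 = 0.3463
S_new/S_old = (A_new/A_old)^z = 0.14^0.3463 = exp(0.3463 × -1.9661) = 0.5062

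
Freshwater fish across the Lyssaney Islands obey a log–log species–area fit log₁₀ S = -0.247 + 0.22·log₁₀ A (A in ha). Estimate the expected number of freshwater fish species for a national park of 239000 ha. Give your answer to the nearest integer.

9 species

S = 0.5662 × 239000^0.22 = 0.5662 × 15.25 ≈ 8.635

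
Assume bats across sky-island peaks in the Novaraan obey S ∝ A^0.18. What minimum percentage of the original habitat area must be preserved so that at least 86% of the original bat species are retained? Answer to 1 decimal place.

43.3%

Need (A_new/A_old)^0.18 = 0.86, so A_new/A_old = 0.86^(1/0.18) = 0.86^5.556
ln(A_new/A_old) = ln 0.86 / 0.18 = -0.1508 / 0.18 = -0.8379
A_new/A_old = e^-0.8379 ≈ 0.4326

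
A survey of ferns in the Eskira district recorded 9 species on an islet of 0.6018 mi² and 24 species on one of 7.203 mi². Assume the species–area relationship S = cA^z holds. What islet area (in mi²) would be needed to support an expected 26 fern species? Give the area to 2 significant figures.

z = ln(24/9) / ln(7.203/0.6018) = 0.9808 / 2.4823 = 0.3951
c = 9 / 0.6018^0.3951 = 9 / 0.8182 = 11
A = (26/11)^(1/0.3951) ⇒ ln A = ln(2.364)/0.3951 = 2.1771
A = e^2.1771 ≈ 8.82 mi²

8.8 mi²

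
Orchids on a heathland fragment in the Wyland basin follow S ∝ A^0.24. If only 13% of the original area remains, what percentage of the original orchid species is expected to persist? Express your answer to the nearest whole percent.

61%

S_new/S_old = (A_new/A_old)^z = 0.13^0.24
= exp(0.24 × ln 0.13) = exp(0.24 × -2.0402) = exp(-0.4897) ≈ 0.6128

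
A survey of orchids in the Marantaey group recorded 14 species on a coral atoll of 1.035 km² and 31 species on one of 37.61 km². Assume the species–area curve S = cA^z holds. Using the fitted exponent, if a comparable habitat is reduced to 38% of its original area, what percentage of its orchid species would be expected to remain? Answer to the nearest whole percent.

z = ln(31/14) / ln(37.61/1.035) = 0.7949 / 3.5929 = 0.2213
S_new/S_old = (A_new/A_old)^z = 0.38^0.2213 = exp(0.2213 × -0.9676) = 0.8073

81%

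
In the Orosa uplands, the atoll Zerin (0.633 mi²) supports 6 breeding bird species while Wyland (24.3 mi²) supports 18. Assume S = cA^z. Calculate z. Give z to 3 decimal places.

Taking logs: ln S = ln c + z ln A, so z = (ln S₂ − ln S₁)/(ln A₂ − ln A₁).
z = ln(18/6) / ln(24.3/0.633) = ln(3) / ln(38.39) = 1.0986 / 3.6478 = 0.3012

0.301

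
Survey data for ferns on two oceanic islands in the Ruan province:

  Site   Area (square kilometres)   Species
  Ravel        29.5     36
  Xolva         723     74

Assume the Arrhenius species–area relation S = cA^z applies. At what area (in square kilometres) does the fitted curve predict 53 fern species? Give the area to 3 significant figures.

z = ln(74/36) / ln(723/29.5) = 0.7205 / 3.1990 = 0.2252
c = 36 / 29.5^0.2252 = 36 / 2.143 = 16.8
A = (53/16.8)^(1/0.2252) ⇒ ln A = ln(3.155)/0.2252 = 5.1016
A = e^5.1016 ≈ 164.3 square kilometres

164 square kilometres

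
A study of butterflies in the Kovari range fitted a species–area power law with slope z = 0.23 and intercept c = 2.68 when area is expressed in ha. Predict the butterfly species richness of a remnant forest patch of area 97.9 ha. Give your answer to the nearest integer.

8

S = 2.68 × 97.9^0.23
ln S = ln 2.68 + 0.23 × ln 97.9 = 0.9858 + 0.23 × 4.5839 = 2.0401
S = e^2.0401 ≈ 7.692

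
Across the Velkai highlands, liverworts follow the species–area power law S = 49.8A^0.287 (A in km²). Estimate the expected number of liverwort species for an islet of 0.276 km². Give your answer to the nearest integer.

S = 49.8 × 0.276^0.287 = 49.8 × 0.6911 ≈ 34.42

34 species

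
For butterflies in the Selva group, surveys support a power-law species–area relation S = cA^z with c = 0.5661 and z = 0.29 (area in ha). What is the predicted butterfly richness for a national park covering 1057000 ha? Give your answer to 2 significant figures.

32

S = 0.5661 × 1057000^0.29
ln S = ln 0.5661 + 0.29 × ln 1057000 = -0.5690 + 0.29 × 13.8709 = 3.4536
S = e^3.4536 ≈ 31.61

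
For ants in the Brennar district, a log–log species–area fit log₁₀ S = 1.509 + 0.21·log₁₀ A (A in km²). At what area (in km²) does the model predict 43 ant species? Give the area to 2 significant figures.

3.9 km²

43 = 32.28 × A^0.21  ⇒  A^0.21 = 43/32.28 = 1.332
ln A = ln(1.332) / 0.21 = 0.2866 / 0.21 = 1.3648
A = e^1.3648 ≈ 3.915 km²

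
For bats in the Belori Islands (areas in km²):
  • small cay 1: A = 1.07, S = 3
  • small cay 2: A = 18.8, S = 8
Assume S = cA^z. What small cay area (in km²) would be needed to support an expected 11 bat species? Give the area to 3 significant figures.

z = ln(8/3) / ln(18.8/1.07) = 0.9808 / 2.8662 = 0.3422
c = 3 / 1.07^0.3422 = 3 / 1.023 = 2.931
A = (11/2.931)^(1/0.3422) ⇒ ln A = ln(3.753)/0.3422 = 3.8644
A = e^3.8644 ≈ 47.68 km²

47.7 km²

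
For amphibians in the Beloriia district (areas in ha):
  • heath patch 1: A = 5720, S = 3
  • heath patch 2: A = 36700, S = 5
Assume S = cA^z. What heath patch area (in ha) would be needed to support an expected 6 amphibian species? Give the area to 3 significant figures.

z = ln(5/3) / ln(36700/5720) = 0.5108 / 1.8588 = 0.2748
c = 3 / 5720^0.2748 = 3 / 10.78 = 0.2783
A = (6/0.2783)^(1/0.2748) ⇒ ln A = ln(21.56)/0.2748 = 11.1740
A = e^11.1740 ≈ 71251 ha

71300 ha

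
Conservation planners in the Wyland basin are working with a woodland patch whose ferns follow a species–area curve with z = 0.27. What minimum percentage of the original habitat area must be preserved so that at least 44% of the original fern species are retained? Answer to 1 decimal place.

4.8%

Need (A_new/A_old)^0.27 = 0.44, so A_new/A_old = 0.44^(1/0.27) = 0.44^3.704
ln(A_new/A_old) = ln 0.44 / 0.27 = -0.8210 / 0.27 = -3.0407
A_new/A_old = e^-3.0407 ≈ 0.0478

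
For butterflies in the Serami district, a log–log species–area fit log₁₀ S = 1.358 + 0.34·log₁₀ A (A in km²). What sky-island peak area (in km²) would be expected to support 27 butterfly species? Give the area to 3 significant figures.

27 = 22.8 × A^0.34  ⇒  A^0.34 = 27/22.8 = 1.184
ln A = ln(1.184) / 0.34 = 0.1689 / 0.34 = 0.4968
A = e^0.4968 ≈ 1.644 km²

1.64 km²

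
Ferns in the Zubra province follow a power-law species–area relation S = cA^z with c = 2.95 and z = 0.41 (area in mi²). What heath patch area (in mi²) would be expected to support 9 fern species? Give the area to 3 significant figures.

15.2 mi²

9 = 2.95 × A^0.41  ⇒  A^0.41 = 9/2.95 = 3.051
ln A = ln(3.051) / 0.41 = 1.1154 / 0.41 = 2.7205
A = e^2.7205 ≈ 15.19 mi²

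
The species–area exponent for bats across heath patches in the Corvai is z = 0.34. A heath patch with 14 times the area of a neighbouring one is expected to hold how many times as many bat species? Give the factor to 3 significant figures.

S₂/S₁ = (A₂/A₁)^z = 14^0.34
ln(S₂/S₁) = 0.34 × ln 14 = 0.34 × 2.6391 = 0.8973
S₂/S₁ = e^0.8973 ≈ 2.453

2.45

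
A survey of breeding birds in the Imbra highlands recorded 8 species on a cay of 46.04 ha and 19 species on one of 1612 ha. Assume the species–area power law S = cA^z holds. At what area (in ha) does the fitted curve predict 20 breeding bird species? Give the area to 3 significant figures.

z = ln(19/8) / ln(1612/46.04) = 0.8650 / 3.5557 = 0.2433
c = 8 / 46.04^0.2433 = 8 / 2.539 = 3.151
A = (20/3.151)^(1/0.2433) ⇒ ln A = ln(6.346)/0.2433 = 7.5961
A = e^7.5961 ≈ 1990 ha

1990 ha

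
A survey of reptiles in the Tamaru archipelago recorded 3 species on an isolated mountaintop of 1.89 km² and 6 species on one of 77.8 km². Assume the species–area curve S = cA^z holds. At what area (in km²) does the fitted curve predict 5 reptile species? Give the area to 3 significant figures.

29.3 km²

z = ln(6/3) / ln(77.8/1.89) = 0.6931 / 3.7176 = 0.1865
c = 3 / 1.89^0.1865 = 3 / 1.126 = 2.664
A = (5/2.664)^(1/0.1865) ⇒ ln A = ln(1.877)/0.1865 = 3.3763
A = e^3.3763 ≈ 29.26 km²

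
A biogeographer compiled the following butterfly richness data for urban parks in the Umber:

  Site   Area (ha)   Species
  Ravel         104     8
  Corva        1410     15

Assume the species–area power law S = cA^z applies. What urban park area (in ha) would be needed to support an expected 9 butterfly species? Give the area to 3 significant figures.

z = ln(15/8) / ln(1410/104) = 0.6286 / 2.6070 = 0.2411
c = 8 / 104^0.2411 = 8 / 3.065 = 2.611
A = (9/2.611)^(1/0.2411) ⇒ ln A = ln(3.448)/0.2411 = 5.1329
A = e^5.1329 ≈ 169.5 ha

170 ha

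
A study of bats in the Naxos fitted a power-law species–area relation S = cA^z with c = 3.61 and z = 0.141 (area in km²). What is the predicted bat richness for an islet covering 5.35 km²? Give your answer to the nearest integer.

S = 3.61 × 5.35^0.141
ln S = ln 3.61 + 0.141 × ln 5.35 = 1.2837 + 0.141 × 1.6771 = 1.5202
S = e^1.5202 ≈ 4.573

5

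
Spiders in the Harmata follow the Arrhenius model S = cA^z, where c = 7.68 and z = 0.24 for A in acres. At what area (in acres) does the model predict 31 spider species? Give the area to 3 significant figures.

335 acres

31 = 7.68 × A^0.24  ⇒  A^0.24 = 31/7.68 = 4.036
ln A = ln(4.036) / 0.24 = 1.3954 / 0.24 = 5.8140
A = e^5.8140 ≈ 335 acres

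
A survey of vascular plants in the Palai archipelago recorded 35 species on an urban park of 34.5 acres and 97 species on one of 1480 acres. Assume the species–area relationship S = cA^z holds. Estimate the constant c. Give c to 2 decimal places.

13.40

z = ln(S₂/S₁) / ln(A₂/A₁) = ln(97/35) / ln(1480/34.5) = 1.0194 / 3.7588 = 0.2712
c = S₁ / A₁^z = 35 / 34.5^0.2712 = 35 / 2.612 = 13.4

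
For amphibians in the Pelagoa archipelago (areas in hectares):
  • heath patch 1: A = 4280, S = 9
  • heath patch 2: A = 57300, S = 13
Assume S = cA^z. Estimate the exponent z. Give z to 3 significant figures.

0.142

Taking logs: ln S = ln c + z ln A, so z = (ln S₂ − ln S₁)/(ln A₂ − ln A₁).
z = ln(13/9) / ln(57300/4280) = ln(1.444) / ln(13.39) = 0.3677 / 2.5943 = 0.1417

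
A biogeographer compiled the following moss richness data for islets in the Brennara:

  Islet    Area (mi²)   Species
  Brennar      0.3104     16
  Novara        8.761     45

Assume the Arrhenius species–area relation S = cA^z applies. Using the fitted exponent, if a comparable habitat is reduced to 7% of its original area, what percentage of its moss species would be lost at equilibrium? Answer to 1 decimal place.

56.1%

z = ln(45/16) / ln(8.761/0.3104) = 1.0341 / 3.3402 = 0.3096
S_new/S_old = (A_new/A_old)^z = 0.07^0.3096 = exp(0.3096 × -2.6593) = 0.439
Fraction lost = 1 − 0.439 = 0.561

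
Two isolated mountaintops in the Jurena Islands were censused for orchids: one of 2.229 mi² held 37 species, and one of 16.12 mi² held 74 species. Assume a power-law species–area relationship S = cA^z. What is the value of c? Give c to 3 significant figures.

27.9

z = ln(S₂/S₁) / ln(A₂/A₁) = ln(74/37) / ln(16.12/2.229) = 0.6931 / 1.9785 = 0.3503
c = S₁ / A₁^z = 37 / 2.229^0.3503 = 37 / 1.324 = 27.94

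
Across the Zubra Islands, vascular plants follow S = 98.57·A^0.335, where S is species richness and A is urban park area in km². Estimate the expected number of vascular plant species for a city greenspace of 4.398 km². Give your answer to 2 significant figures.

160

S = 98.57 × 4.398^0.335
ln S = ln 98.57 + 0.335 × ln 4.398 = 4.5908 + 0.335 × 1.4811 = 5.0870
S = e^5.0870 ≈ 161.9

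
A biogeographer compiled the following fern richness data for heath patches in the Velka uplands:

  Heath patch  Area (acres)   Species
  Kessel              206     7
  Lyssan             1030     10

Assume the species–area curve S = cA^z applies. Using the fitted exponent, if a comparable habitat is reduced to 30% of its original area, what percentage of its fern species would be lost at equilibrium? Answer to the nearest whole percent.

z = ln(10/7) / ln(1030/206) = 0.3567 / 1.6094 = 0.2216
S_new/S_old = (A_new/A_old)^z = 0.3^0.2216 = exp(0.2216 × -1.2040) = 0.7658
Fraction lost = 1 − 0.7658 = 0.2342

23%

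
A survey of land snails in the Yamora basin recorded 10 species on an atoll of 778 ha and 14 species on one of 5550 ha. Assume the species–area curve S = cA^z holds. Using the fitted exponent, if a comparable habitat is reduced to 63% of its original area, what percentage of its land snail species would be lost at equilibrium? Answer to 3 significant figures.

z = ln(14/10) / ln(5550/778) = 0.3365 / 1.9648 = 0.1712
S_new/S_old = (A_new/A_old)^z = 0.63^0.1712 = exp(0.1712 × -0.4620) = 0.9239
Fraction lost = 1 − 0.9239 = 0.07607

7.61%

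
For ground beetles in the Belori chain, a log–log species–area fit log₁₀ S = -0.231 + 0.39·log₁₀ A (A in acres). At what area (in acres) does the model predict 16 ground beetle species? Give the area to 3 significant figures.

4780 acres

16 = 0.5875 × A^0.39  ⇒  A^0.39 = 16/0.5875 = 27.23
ln A = ln(27.23) / 0.39 = 3.3045 / 0.39 = 8.4730
A = e^8.4730 ≈ 4784 acres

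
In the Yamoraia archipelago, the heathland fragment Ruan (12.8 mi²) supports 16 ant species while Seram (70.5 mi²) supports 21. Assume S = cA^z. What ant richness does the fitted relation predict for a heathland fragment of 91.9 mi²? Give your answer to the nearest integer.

z = ln(21/16) / ln(70.5/12.8) = 0.2719 / 1.7062 = 0.1594
c = 16 / 12.8^0.1594 = 16 / 1.501 = 10.66
S₃ = 10.66 × 91.9^0.1594 = 10.66 × 2.056 ≈ 21.91

22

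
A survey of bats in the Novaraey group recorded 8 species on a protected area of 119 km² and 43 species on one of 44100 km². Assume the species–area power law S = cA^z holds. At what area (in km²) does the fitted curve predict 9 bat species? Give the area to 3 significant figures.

z = ln(43/8) / ln(44100/119) = 1.6818 / 5.9151 = 0.2843
c = 8 / 119^0.2843 = 8 / 3.891 = 2.056
A = (9/2.056)^(1/0.2843) ⇒ ln A = ln(4.378)/0.2843 = 5.1934
A = e^5.1934 ≈ 180.1 km²

180 km²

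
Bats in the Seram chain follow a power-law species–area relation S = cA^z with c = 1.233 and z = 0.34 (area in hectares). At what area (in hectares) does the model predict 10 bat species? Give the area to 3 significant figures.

10 = 1.233 × A^0.34  ⇒  A^0.34 = 10/1.233 = 8.11
ln A = ln(8.11) / 0.34 = 2.0931 / 0.34 = 6.1563
A = e^6.1563 ≈ 471.7 hectares

472 hectares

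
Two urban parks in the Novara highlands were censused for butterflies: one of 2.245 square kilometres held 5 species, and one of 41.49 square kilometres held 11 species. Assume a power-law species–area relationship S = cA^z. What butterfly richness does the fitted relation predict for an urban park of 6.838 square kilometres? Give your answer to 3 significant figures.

z = ln(11/5) / ln(41.49/2.245) = 0.7885 / 2.9167 = 0.2703
c = 5 / 2.245^0.2703 = 5 / 1.244 = 4.018
S₃ = 4.018 × 6.838^0.2703 = 4.018 × 1.682 ≈ 6.757

6.76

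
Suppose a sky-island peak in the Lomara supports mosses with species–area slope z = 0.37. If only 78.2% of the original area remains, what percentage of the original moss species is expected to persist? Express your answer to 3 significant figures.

S_new/S_old = (A_new/A_old)^z = 0.782^0.37
= exp(0.37 × ln 0.782) = exp(0.37 × -0.2459) = exp(-0.0910) ≈ 0.913

91.3%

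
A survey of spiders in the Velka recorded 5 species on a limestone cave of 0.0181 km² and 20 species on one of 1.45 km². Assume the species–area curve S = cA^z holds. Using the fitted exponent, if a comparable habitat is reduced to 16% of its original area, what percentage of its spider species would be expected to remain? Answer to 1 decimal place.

z = ln(20/5) / ln(1.45/0.0181) = 1.3863 / 4.3834 = 0.3163
S_new/S_old = (A_new/A_old)^z = 0.16^0.3163 = exp(0.3163 × -1.8326) = 0.5601

56.0%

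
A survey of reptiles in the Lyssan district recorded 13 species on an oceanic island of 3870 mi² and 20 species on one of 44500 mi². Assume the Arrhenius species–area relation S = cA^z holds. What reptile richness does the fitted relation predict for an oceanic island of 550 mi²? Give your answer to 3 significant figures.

z = ln(20/13) / ln(44500/3870) = 0.4308 / 2.4422 = 0.1764
c = 13 / 3870^0.1764 = 13 / 4.294 = 3.028
S₃ = 3.028 × 550^0.1764 = 3.028 × 3.043 ≈ 9.215

9.21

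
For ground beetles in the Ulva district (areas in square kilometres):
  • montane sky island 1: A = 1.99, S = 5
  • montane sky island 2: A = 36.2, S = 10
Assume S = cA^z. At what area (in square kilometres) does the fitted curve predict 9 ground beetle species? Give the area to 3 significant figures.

z = ln(10/5) / ln(36.2/1.99) = 0.6931 / 2.9009 = 0.2389
c = 5 / 1.99^0.2389 = 5 / 1.179 = 4.242
A = (9/4.242)^(1/0.2389) ⇒ ln A = ln(2.122)/0.2389 = 3.1481
A = e^3.1481 ≈ 23.29 square kilometres

23.3 square kilometres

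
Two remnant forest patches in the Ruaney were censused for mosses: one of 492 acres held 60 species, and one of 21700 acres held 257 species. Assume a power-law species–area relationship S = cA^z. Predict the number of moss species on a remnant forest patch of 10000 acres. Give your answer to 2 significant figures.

190

z = ln(257/60) / ln(21700/492) = 1.4547 / 3.7866 = 0.3842
c = 60 / 492^0.3842 = 60 / 10.82 = 5.546
S₃ = 5.546 × 10000^0.3842 = 5.546 × 34.41 ≈ 190.8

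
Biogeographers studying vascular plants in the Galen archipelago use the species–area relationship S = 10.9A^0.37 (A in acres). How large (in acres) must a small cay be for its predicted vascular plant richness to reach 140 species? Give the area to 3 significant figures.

992 acres

140 = 10.9 × A^0.37  ⇒  A^0.37 = 140/10.9 = 12.84
ln A = ln(12.84) / 0.37 = 2.5529 / 0.37 = 6.8997
A = e^6.8997 ≈ 992 acres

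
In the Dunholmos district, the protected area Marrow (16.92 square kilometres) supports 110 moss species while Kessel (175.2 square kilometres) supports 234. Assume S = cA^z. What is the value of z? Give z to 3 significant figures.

Taking logs: ln S = ln c + z ln A, so z = (ln S₂ − ln S₁)/(ln A₂ − ln A₁).
z = ln(234/110) / ln(175.2/16.92) = ln(2.127) / ln(10.35) = 0.7548 / 2.3374 = 0.3229

0.323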